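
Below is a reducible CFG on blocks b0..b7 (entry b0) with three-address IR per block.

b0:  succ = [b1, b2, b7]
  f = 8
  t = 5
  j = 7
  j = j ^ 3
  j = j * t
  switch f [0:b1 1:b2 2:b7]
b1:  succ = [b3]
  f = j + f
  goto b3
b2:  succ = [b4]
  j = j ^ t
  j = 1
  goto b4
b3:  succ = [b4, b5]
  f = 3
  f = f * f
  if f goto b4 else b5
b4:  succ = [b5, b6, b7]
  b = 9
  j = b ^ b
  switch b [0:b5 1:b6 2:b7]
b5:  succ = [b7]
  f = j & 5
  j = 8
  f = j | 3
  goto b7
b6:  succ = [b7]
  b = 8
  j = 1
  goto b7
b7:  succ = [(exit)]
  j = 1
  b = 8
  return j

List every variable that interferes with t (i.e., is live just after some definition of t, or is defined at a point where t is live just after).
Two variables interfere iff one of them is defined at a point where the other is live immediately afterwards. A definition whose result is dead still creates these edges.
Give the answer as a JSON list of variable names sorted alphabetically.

Answer: ["f", "j"]

Derivation:
Per-block:
  b0 def {f,j,t} use ∅
  b1 def {f} use {f,j}
  b2 def {j} use {j,t}
  b3 def {f} use ∅
  b4 def {b,j} use ∅
  b5 def {f,j} use {j}
  b6 def {b,j} use ∅
  b7 def {b,j} use ∅

Liveness:
  b0: in=∅ out={f,j,t}
  b1: in={f,j} out={j}
  b2: in={j,t} out=∅
  b3: in={j} out={j}
  b4: in=∅ out={j}
  b5: in={j} out=∅
  b6: in=∅ out=∅
  b7: in=∅ out=∅

Interfere edges:
  b — {j}
  f — {j,t}
  j — {b,f,t}
  t — {f,j}

N(t) = ["f", "j"]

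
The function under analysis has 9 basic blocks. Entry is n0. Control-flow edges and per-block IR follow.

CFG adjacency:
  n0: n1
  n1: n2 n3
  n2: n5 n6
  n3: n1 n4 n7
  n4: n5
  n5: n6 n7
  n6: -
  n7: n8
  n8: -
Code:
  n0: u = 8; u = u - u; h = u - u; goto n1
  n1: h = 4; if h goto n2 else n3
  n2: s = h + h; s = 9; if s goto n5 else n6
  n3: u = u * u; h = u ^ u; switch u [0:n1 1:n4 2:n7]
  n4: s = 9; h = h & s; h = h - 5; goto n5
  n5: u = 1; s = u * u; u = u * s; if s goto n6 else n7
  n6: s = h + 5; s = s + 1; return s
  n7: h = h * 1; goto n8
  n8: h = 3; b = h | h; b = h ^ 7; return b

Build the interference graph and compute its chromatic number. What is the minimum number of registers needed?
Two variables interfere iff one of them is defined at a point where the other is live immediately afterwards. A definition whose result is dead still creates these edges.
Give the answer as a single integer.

Per-block:
  n0: def={h,u} ue=∅
  n1: def={h} ue=∅
  n2: def={s} ue={h}
  n3: def={h,u} ue={u}
  n4: def={h,s} ue={h}
  n5: def={s,u} ue=∅
  n6: def={s} ue={h}
  n7: def={h} ue={h}
  n8: def={b,h} ue=∅

Backward fixpoint:
  n0: in=∅ out={u}
  n1: in={u} out={h,u}
  n2: in={h} out={h}
  n3: in={u} out={h,u}
  n4: in={h} out={h}
  n5: in={h} out={h}
  n6: in={h} out=∅
  n7: in={h} out=∅
  n8: in=∅ out=∅

Conflict graph:
  b — {h}
  h — {b,s,u}
  s — {h,u}
  u — {h,s}

Colouring:
  clique {h,s,u} ⇒ need ≥ 3
  assign b→R1 h→R0 s→R1 u→R2 — no edge inside a register ⇒ χ ≤ 3
  χ = 3

Answer: 3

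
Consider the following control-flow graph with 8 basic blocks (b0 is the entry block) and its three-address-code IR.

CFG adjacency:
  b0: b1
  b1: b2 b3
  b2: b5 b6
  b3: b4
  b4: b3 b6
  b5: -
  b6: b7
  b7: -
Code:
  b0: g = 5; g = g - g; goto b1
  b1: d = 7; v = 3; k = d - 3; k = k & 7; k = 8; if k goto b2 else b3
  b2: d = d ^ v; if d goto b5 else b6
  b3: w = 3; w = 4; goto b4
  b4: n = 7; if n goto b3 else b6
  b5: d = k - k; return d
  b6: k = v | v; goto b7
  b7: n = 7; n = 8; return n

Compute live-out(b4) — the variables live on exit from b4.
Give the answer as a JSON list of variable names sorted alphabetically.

Answer: ["v"]

Working:
Block summaries:
  b0: {g} / ∅
  b1: {d,k,v} / ∅
  b2: {d} / {d,v}
  b3: {w} / ∅
  b4: {n} / ∅
  b5: {d} / {k}
  b6: {k} / {v}
  b7: {n} / ∅

Backward fixpoint:
  live b0: ∅→∅
  live b1: ∅→{d,k,v}
  live b2: {d,k,v}→{k,v}
  live b3: {v}→{v}
  live b4: {v}→{v}
  live b5: {k}→∅
  live b6: {v}→∅
  live b7: ∅→∅

live-out(b4) = ["v"]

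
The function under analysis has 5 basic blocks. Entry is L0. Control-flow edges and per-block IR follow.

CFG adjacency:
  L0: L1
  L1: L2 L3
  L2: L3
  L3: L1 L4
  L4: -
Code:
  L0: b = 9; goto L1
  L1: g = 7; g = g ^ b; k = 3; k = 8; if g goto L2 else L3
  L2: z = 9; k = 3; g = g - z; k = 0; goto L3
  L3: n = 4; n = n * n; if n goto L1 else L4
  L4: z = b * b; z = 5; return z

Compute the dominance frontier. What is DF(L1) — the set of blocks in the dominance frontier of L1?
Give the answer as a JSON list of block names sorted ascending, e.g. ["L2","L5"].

idom tree: L1←L0 L2←L1 L3←L1 L4←L3
Dom∩ at merges:
  L1: preds {L0,L3}: {L0} ∩ {L0,L1,L3} = {L0}; idom=L0
  L3: preds {L1,L2}: {L0,L1} ∩ {L0,L1,L2} = {L0,L1}; idom=L1

Frontier:
  L1←L0: walk · to L0
  L1←L3: walk L3→L1 to L0
  L3←L1: walk · to L1
  L3←L2: walk L2 to L1
  L0: DF=∅
  L1: DF={L1}
  L2: DF={L3}
  L3: DF={L1}
  L4: DF=∅

DF(L1) = ["L1"]

Answer: ["L1"]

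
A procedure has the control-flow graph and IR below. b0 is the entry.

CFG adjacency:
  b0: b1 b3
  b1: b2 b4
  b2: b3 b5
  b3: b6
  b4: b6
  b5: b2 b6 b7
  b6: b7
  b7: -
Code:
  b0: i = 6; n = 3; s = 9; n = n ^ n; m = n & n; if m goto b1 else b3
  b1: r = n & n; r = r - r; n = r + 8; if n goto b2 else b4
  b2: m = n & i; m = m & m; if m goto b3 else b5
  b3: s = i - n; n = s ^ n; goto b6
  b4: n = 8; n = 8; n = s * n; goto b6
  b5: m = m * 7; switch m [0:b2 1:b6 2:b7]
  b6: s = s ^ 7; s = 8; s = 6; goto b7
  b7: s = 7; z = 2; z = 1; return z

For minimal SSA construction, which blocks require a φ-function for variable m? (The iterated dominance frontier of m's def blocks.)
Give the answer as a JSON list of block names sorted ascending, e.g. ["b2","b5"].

Answer: ["b2", "b3", "b6", "b7"]

Derivation:
idom tree: b1←b0 b2←b1 b3←b0 b4←b1 b5←b2 b6←b0 b7←b0
Dom∩ at merges:
  b2: preds {b1,b5}: {b0,b1} ∩ {b0,b1,b2,b5} = {b0,b1}; idom=b1
  b3: preds {b0,b2}: {b0} ∩ {b0,b1,b2} = {b0}; idom=b0
  b6: preds {b3,b4,b5}: {b0,b3} ∩ {b0,b1,b4} ∩ {b0,b1,b2,b5} = {b0}; idom=b0
  b7: preds {b5,b6}: {b0,b1,b2,b5} ∩ {b0,b6} = {b0}; idom=b0

DF derivation:
  b2←b1: walk · to b1
  b2←b5: walk b5→b2 to b1
  b3←b0: walk · to b0
  b3←b2: walk b2→b1 to b0
  b6←b3: walk b3 to b0
  b6←b4: walk b4→b1 to b0
  b6←b5: walk b5→b2→b1 to b0
  b7←b5: walk b5→b2→b1 to b0
  b7←b6: walk b6 to b0
  DF(b0)=∅
  DF(b1)={b3,b6,b7}
  DF(b2)={b2,b3,b6,b7}
  DF(b3)={b6}
  DF(b4)={b6}
  DF(b5)={b2,b6,b7}
  DF(b6)={b7}
  DF(b7)=∅

φ for m: defs {b0,b2,b5}
  DF⁺ = {b2,b3,b6,b7}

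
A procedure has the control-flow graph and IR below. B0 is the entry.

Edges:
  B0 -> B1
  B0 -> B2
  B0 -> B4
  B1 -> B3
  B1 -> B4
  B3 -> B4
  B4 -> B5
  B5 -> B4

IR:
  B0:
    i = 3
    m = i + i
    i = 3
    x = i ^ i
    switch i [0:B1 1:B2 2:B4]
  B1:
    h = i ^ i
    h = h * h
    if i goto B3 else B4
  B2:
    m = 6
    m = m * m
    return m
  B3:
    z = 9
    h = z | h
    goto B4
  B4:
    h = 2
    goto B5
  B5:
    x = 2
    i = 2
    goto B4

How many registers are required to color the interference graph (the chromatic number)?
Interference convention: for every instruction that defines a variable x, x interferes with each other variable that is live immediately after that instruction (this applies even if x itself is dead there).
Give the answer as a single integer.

Block summaries:
  B0: {i,m,x} / ∅
  B1: {h} / {i}
  B2: {m} / ∅
  B3: {h,z} / {h}
  B4: {h} / ∅
  B5: {i,x} / ∅

Liveness:
  B0: in=∅ out={i}
  B1: in={i} out={h}
  B2: in=∅ out=∅
  B3: in={h} out=∅
  B4: in=∅ out=∅
  B5: in=∅ out=∅

Interfere edges:
  h — {i,z}
  i — {h,x}
  m — ∅
  x — {i}
  z — {h}

Chromatic number:
  {h,i} pairwise interfere (2-clique) ⇒ χ ≥ 2
  2-colouring: R0={h,m,x}  R1={i,z}
  χ = 2

Answer: 2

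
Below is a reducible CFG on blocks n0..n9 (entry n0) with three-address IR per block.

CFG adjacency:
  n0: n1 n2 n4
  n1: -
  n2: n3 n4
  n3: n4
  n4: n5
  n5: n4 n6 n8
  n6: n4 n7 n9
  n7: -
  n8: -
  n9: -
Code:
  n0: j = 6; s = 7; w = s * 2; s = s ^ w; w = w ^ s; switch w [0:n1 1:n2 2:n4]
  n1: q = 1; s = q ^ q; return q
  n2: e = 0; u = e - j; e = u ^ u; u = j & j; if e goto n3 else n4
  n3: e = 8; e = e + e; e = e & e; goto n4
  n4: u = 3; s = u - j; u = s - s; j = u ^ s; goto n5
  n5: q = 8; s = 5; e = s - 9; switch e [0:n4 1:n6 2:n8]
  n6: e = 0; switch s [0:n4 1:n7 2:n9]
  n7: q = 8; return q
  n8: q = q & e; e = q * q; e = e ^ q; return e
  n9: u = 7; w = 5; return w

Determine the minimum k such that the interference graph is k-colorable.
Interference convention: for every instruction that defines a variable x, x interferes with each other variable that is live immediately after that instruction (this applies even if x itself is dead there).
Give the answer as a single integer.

def/use:
  n0: def={j,s,w} ue=∅
  n1: def={q,s} ue=∅
  n2: def={e,u} ue={j}
  n3: def={e} ue=∅
  n4: def={j,s,u} ue={j}
  n5: def={e,q,s} ue=∅
  n6: def={e} ue={s}
  n7: def={q} ue=∅
  n8: def={e,q} ue={e,q}
  n9: def={u,w} ue=∅

Live sets:
  live n0: ∅→{j}
  live n1: ∅→∅
  live n2: {j}→{j}
  live n3: {j}→{j}
  live n4: {j}→{j}
  live n5: {j}→{e,j,q,s}
  live n6: {j,s}→{j}
  live n7: ∅→∅
  live n8: {e,q}→∅
  live n9: ∅→∅

Interference:
  e↔{j,q,s,u}
  j↔{e,q,s,u,w}
  q↔{e,j,s}
  s↔{e,j,q,u,w}
  u↔{e,j,s}
  w↔{j,s}

Registers:
  {e,j,q,s} pairwise interfere (4-clique) ⇒ χ ≥ 4
  4-colouring: R0={j}  R1={s}  R2={e,w}  R3={q,u}
  χ = 4

Answer: 4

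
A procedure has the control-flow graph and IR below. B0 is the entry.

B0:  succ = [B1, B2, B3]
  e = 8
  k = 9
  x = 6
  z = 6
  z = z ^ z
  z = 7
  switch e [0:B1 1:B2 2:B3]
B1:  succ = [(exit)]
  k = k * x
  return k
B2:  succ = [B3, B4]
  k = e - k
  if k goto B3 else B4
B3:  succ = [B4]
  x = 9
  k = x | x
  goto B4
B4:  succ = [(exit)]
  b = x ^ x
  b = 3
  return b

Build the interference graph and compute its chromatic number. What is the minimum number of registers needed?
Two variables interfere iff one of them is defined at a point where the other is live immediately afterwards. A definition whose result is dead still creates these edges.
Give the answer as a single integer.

Per-block:
  B0: {e,k,x,z} / ∅
  B1: {k} / {k,x}
  B2: {k} / {e,k}
  B3: {k,x} / ∅
  B4: {b} / {x}

Live sets:
  B0: in=∅ out={e,k,x}
  B1: in={k,x} out=∅
  B2: in={e,k,x} out={x}
  B3: in=∅ out={x}
  B4: in={x} out=∅

Interfere edges:
  b — ∅
  e — {k,x,z}
  k — {e,x,z}
  x — {e,k,z}
  z — {e,k,x}

Colouring:
  lower bound: {e,k,x,z} mutually conflict ⇒ χ ≥ 4
  assign b→c0 e→c0 k→c1 x→c2 z→c3 — no edge inside a register ⇒ χ ≤ 4
  χ = 4

Answer: 4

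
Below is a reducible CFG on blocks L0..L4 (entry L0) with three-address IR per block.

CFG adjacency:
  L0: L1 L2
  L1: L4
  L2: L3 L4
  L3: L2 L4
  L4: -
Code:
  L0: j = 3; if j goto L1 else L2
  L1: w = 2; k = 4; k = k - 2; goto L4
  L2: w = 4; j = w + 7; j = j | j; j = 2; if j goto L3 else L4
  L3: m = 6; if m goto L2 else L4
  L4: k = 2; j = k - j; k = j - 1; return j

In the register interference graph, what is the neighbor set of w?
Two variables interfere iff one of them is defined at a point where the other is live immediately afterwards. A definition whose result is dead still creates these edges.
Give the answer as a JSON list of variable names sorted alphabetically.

Block summaries:
  L0 def {j} use ∅
  L1 def {k,w} use ∅
  L2 def {j,w} use ∅
  L3 def {m} use ∅
  L4 def {j,k} use {j}

Live sets:
  live L0: ∅→{j}
  live L1: {j}→{j}
  live L2: ∅→{j}
  live L3: {j}→{j}
  live L4: {j}→∅

Interference:
  j — {k,m,w}
  k — {j}
  m — {j}
  w — {j}

N(w) = ["j"]

Answer: ["j"]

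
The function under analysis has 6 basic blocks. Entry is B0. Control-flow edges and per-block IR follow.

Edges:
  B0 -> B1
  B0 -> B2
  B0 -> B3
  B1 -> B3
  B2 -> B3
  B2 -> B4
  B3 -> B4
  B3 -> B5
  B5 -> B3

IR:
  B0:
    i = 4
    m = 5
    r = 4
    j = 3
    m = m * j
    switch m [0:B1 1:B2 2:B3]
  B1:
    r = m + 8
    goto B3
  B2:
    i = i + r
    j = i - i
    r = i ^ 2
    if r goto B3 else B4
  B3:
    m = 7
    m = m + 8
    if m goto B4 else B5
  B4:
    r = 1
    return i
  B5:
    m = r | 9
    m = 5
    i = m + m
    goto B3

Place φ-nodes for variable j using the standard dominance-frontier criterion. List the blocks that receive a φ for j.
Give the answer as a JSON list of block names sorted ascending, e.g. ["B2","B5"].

Answer: ["B3", "B4"]

Derivation:
idom tree: B1←B0 B2←B0 B3←B0 B4←B0 B5←B3
Dom at joins:
  B3: preds {B0,B1,B2,B5}: {B0} ∩ {B0,B1} ∩ {B0,B2} ∩ {B0,B3,B5} = {B0}; idom=B0
  B4: preds {B2,B3}: {B0,B2} ∩ {B0,B3} = {B0}; idom=B0

DF derivation:
  B3←B0: walk · to B0
  B3←B1: walk B1 to B0
  B3←B2: walk B2 to B0
  B3←B5: walk B5→B3 to B0
  B4←B2: walk B2 to B0
  B4←B3: walk B3 to B0
  B0 → ∅
  B1 → {B3}
  B2 → {B3,B4}
  B3 → {B3,B4}
  B4 → ∅
  B5 → {B3}

φ for j: defs {B0,B2}
  DF⁺ = {B3,B4}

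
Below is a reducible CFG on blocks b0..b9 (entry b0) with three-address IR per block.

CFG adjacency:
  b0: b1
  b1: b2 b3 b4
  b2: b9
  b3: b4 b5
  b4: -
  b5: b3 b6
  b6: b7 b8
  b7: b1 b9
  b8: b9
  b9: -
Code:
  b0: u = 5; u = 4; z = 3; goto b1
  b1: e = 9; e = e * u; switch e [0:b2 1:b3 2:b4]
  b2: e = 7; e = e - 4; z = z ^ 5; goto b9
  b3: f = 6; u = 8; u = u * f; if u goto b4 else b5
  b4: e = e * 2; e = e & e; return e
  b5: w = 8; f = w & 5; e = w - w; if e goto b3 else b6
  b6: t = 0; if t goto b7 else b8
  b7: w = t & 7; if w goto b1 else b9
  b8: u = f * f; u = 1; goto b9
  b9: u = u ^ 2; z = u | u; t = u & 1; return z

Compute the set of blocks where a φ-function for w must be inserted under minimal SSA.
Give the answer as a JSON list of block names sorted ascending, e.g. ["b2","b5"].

Answer: ["b1", "b3", "b4", "b9"]

Working:
idom tree: b1←b0 b2←b1 b3←b1 b4←b1 b5←b3 b6←b5 b7←b6 b8←b6 b9←b1
Dom at joins:
  b1: preds {b0,b7}: {b0} ∩ {b0,b1,b3,b5,b6,b7} = {b0}; idom=b0
  b3: preds {b1,b5}: {b0,b1} ∩ {b0,b1,b3,b5} = {b0,b1}; idom=b1
  b4: preds {b1,b3}: {b0,b1} ∩ {b0,b1,b3} = {b0,b1}; idom=b1
  b9: preds {b2,b7,b8}: {b0,b1,b2} ∩ {b0,b1,b3,b5,b6,b7} ∩ {b0,b1,b3,b5,b6,b8} = {b0,b1}; idom=b1

Frontier:
  join b1 pred b0: · stop@b0
  join b1 pred b7: b7→b6→b5→b3→b1 stop@b0
  join b3 pred b1: · stop@b1
  join b3 pred b5: b5→b3 stop@b1
  join b4 pred b1: · stop@b1
  join b4 pred b3: b3 stop@b1
  join b9 pred b2: b2 stop@b1
  join b9 pred b7: b7→b6→b5→b3 stop@b1
  join b9 pred b8: b8→b6→b5→b3 stop@b1
  DF(b0)=∅
  DF(b1)={b1}
  DF(b2)={b9}
  DF(b3)={b1,b3,b4,b9}
  DF(b4)=∅
  DF(b5)={b1,b3,b9}
  DF(b6)={b1,b9}
  DF(b7)={b1,b9}
  DF(b8)={b9}
  DF(b9)=∅

φ for w: defs {b5,b7}
  DF⁺ = {b1,b3,b4,b9}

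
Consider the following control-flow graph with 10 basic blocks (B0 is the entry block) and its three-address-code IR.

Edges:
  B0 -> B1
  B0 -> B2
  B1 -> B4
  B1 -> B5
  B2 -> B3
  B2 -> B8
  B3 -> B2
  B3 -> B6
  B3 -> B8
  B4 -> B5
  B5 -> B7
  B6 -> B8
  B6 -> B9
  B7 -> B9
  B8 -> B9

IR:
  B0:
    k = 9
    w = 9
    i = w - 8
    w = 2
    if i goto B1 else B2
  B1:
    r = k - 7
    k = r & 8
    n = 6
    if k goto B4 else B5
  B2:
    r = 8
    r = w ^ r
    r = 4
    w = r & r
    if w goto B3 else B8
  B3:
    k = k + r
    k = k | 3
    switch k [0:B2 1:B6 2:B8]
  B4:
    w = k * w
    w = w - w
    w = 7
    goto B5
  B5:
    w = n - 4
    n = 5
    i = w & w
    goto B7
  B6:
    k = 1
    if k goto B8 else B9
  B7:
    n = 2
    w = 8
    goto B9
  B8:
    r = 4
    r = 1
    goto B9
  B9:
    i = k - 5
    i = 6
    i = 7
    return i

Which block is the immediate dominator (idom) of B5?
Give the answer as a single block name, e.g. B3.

idom tree: B1←B0 B2←B0 B3←B2 B4←B1 B5←B1 B6←B3 B7←B5 B8←B2 B9←B0
Dom∩ at merges:
  B2: preds {B0,B3}: {B0} ∩ {B0,B2,B3} = {B0}; idom=B0
  B5: preds {B1,B4}: {B0,B1} ∩ {B0,B1,B4} = {B0,B1}; idom=B1
  B8: preds {B2,B3,B6}: {B0,B2} ∩ {B0,B2,B3} ∩ {B0,B2,B3,B6} = {B0,B2}; idom=B2
  B9: preds {B6,B7,B8}: {B0,B2,B3,B6} ∩ {B0,B1,B5,B7} ∩ {B0,B2,B8} = {B0}; idom=B0

idom(B5) = B1

Answer: B1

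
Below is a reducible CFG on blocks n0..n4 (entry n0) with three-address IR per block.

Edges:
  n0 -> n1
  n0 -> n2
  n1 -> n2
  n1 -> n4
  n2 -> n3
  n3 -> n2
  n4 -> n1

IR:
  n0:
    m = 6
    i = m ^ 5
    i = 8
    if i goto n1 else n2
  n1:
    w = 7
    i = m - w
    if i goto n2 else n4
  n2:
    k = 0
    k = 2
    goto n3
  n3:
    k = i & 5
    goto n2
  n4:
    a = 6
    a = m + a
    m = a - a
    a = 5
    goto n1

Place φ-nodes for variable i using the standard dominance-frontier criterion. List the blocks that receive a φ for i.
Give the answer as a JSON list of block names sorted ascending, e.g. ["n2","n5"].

idom tree: n1←n0 n2←n0 n3←n2 n4←n1
Join-block Dom:
  n1: preds {n0,n4}: {n0} ∩ {n0,n1,n4} = {n0}; idom=n0
  n2: preds {n0,n1,n3}: {n0} ∩ {n0,n1} ∩ {n0,n2,n3} = {n0}; idom=n0

Frontier:
  n1←n0: walk · to n0
  n1←n4: walk n4→n1 to n0
  n2←n0: walk · to n0
  n2←n1: walk n1 to n0
  n2←n3: walk n3→n2 to n0
  n0: DF=∅
  n1: DF={n1,n2}
  n2: DF={n2}
  n3: DF={n2}
  n4: DF={n1}

φ for i: defs {n0,n1}
  DF⁺ = {n1,n2}

Answer: ["n1", "n2"]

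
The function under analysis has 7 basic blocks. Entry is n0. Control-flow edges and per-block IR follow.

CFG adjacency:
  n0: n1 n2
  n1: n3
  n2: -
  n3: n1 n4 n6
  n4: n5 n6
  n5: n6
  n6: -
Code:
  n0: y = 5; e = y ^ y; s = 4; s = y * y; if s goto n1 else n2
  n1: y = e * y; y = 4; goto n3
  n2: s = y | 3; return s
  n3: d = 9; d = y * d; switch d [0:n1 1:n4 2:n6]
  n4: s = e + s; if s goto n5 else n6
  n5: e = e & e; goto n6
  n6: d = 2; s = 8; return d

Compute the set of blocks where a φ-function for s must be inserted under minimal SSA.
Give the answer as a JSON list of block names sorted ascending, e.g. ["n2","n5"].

idom tree: n1←n0 n2←n0 n3←n1 n4←n3 n5←n4 n6←n3
Dom at joins:
  n1: preds {n0,n3}: {n0} ∩ {n0,n1,n3} = {n0}; idom=n0
  n6: preds {n3,n4,n5}: {n0,n1,n3} ∩ {n0,n1,n3,n4} ∩ {n0,n1,n3,n4,n5} = {n0,n1,n3}; idom=n3

DF derivation:
  n1←n0: walk · to n0
  n1←n3: walk n3→n1 to n0
  n6←n3: walk · to n3
  n6←n4: walk n4 to n3
  n6←n5: walk n5→n4 to n3
  n0: DF=∅
  n1: DF={n1}
  n2: DF=∅
  n3: DF={n1}
  n4: DF={n6}
  n5: DF={n6}
  n6: DF=∅

φ for s: defs {n0,n2,n4,n6}
  DF⁺ = {n6}

Answer: ["n6"]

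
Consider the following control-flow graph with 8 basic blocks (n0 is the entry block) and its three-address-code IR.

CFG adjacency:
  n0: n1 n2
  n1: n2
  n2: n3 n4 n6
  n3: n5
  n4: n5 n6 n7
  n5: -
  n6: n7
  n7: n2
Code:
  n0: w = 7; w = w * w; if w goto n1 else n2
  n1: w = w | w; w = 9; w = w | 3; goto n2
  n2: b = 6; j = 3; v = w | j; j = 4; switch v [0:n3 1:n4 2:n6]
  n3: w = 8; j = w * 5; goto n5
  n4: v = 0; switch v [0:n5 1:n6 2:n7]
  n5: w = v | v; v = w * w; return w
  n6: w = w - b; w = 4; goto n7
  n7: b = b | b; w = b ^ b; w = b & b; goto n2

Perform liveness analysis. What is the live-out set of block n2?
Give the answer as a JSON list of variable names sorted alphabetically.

Answer: ["b", "v", "w"]

Analysis:
Block summaries:
  n0: {w} / ∅
  n1: {w} / {w}
  n2: {b,j,v} / {w}
  n3: {j,w} / ∅
  n4: {v} / ∅
  n5: {v,w} / {v}
  n6: {w} / {b,w}
  n7: {b,w} / {b}

Backward fixpoint:
  n0: in=∅ out={w}
  n1: in={w} out={w}
  n2: in={w} out={b,v,w}
  n3: in={v} out={v}
  n4: in={b,w} out={b,v,w}
  n5: in={v} out=∅
  n6: in={b,w} out={b}
  n7: in={b} out={w}

live-out(n2) = ["b", "v", "w"]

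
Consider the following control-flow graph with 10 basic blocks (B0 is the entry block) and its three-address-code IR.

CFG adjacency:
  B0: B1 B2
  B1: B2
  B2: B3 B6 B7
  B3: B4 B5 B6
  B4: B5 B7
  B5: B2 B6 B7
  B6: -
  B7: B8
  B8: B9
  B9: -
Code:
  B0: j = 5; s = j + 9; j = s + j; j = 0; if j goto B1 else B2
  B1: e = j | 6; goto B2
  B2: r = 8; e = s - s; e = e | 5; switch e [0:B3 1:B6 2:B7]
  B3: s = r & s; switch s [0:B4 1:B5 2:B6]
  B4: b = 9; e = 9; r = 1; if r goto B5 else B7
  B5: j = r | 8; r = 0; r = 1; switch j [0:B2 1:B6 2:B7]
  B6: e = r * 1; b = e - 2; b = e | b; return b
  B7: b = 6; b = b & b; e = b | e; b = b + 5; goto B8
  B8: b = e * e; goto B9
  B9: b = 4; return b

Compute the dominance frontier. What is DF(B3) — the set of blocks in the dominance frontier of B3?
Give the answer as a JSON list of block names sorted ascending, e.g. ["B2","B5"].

Answer: ["B2", "B6", "B7"]

Working:
idom tree: B1←B0 B2←B0 B3←B2 B4←B3 B5←B3 B6←B2 B7←B2 B8←B7 B9←B8
Dom at joins:
  B2: preds {B0,B1,B5}: {B0} ∩ {B0,B1} ∩ {B0,B2,B3,B5} = {B0}; idom=B0
  B5: preds {B3,B4}: {B0,B2,B3} ∩ {B0,B2,B3,B4} = {B0,B2,B3}; idom=B3
  B6: preds {B2,B3,B5}: {B0,B2} ∩ {B0,B2,B3} ∩ {B0,B2,B3,B5} = {B0,B2}; idom=B2
  B7: preds {B2,B4,B5}: {B0,B2} ∩ {B0,B2,B3,B4} ∩ {B0,B2,B3,B5} = {B0,B2}; idom=B2

DF derivation:
  join B2 pred B0: · stop@B0
  join B2 pred B1: B1 stop@B0
  join B2 pred B5: B5→B3→B2 stop@B0
  join B5 pred B3: · stop@B3
  join B5 pred B4: B4 stop@B3
  join B6 pred B2: · stop@B2
  join B6 pred B3: B3 stop@B2
  join B6 pred B5: B5→B3 stop@B2
  join B7 pred B2: · stop@B2
  join B7 pred B4: B4→B3 stop@B2
  join B7 pred B5: B5→B3 stop@B2
  B0 → ∅
  B1 → {B2}
  B2 → {B2}
  B3 → {B2,B6,B7}
  B4 → {B5,B7}
  B5 → {B2,B6,B7}
  B6 → ∅
  B7 → ∅
  B8 → ∅
  B9 → ∅

DF(B3) = ["B2", "B6", "B7"]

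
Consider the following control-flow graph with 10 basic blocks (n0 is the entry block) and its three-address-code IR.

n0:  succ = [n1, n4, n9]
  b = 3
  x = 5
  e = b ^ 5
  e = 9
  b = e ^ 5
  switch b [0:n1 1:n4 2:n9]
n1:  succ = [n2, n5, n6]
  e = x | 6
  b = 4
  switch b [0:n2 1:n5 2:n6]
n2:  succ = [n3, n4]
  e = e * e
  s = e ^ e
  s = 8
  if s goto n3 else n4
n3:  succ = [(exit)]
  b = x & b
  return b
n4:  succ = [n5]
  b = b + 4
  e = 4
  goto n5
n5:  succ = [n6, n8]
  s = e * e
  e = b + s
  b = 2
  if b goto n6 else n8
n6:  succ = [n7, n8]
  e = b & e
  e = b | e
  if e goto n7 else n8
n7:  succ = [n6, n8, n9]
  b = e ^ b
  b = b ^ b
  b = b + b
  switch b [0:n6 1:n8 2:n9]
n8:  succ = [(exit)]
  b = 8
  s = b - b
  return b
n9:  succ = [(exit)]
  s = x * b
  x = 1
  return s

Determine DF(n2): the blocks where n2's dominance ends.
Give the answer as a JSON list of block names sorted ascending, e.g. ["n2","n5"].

idom tree: n1←n0 n2←n1 n3←n2 n4←n0 n5←n0 n6←n0 n7←n6 n8←n0 n9←n0
Dom∩ at merges:
  n4: preds {n0,n2}: {n0} ∩ {n0,n1,n2} = {n0}; idom=n0
  n5: preds {n1,n4}: {n0,n1} ∩ {n0,n4} = {n0}; idom=n0
  n6: preds {n1,n5,n7}: {n0,n1} ∩ {n0,n5} ∩ {n0,n6,n7} = {n0}; idom=n0
  n8: preds {n5,n6,n7}: {n0,n5} ∩ {n0,n6} ∩ {n0,n6,n7} = {n0}; idom=n0
  n9: preds {n0,n7}: {n0} ∩ {n0,n6,n7} = {n0}; idom=n0

Frontier:
  join n4 pred n0: · stop@n0
  join n4 pred n2: n2→n1 stop@n0
  join n5 pred n1: n1 stop@n0
  join n5 pred n4: n4 stop@n0
  join n6 pred n1: n1 stop@n0
  join n6 pred n5: n5 stop@n0
  join n6 pred n7: n7→n6 stop@n0
  join n8 pred n5: n5 stop@n0
  join n8 pred n6: n6 stop@n0
  join n8 pred n7: n7→n6 stop@n0
  join n9 pred n0: · stop@n0
  join n9 pred n7: n7→n6 stop@n0
  n0: DF=∅
  n1: DF={n4,n5,n6}
  n2: DF={n4}
  n3: DF=∅
  n4: DF={n5}
  n5: DF={n6,n8}
  n6: DF={n6,n8,n9}
  n7: DF={n6,n8,n9}
  n8: DF=∅
  n9: DF=∅

DF(n2) = ["n4"]

Answer: ["n4"]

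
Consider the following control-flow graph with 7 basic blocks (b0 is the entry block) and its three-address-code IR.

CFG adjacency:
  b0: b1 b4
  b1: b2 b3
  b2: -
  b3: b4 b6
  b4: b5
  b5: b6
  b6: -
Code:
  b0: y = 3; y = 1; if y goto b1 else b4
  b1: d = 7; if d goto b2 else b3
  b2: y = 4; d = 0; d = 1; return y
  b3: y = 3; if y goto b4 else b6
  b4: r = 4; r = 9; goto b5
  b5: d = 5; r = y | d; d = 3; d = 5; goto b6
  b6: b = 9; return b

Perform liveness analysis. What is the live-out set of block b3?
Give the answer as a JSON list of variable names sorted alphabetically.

Block summaries:
  b0: {y} / ∅
  b1: {d} / ∅
  b2: {d,y} / ∅
  b3: {y} / ∅
  b4: {r} / ∅
  b5: {d,r} / {y}
  b6: {b} / ∅

Liveness:
  b0 li=∅ lo={y}
  b1 li=∅ lo=∅
  b2 li=∅ lo=∅
  b3 li=∅ lo={y}
  b4 li={y} lo={y}
  b5 li={y} lo=∅
  b6 li=∅ lo=∅

live-out(b3) = ["y"]

Answer: ["y"]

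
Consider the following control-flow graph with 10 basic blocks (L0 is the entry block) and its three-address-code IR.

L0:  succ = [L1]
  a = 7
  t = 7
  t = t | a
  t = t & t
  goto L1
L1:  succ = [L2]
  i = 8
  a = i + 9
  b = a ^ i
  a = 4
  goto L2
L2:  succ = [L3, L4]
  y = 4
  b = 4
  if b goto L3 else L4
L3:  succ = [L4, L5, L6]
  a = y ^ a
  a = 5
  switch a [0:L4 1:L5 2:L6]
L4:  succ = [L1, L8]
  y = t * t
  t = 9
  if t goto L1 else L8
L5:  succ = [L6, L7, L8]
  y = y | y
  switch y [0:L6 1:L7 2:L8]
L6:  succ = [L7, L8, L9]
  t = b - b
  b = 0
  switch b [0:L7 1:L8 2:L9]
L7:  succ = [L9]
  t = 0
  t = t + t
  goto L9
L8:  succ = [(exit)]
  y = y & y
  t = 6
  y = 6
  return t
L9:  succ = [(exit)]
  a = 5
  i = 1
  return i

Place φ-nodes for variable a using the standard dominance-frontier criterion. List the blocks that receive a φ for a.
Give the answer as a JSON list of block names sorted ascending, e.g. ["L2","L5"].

Answer: ["L1", "L4", "L8"]

Derivation:
idom tree: L1←L0 L2←L1 L3←L2 L4←L2 L5←L3 L6←L3 L7←L3 L8←L2 L9←L3
Join-block Dom:
  L1: preds {L0,L4}: {L0} ∩ {L0,L1,L2,L4} = {L0}; idom=L0
  L4: preds {L2,L3}: {L0,L1,L2} ∩ {L0,L1,L2,L3} = {L0,L1,L2}; idom=L2
  L6: preds {L3,L5}: {L0,L1,L2,L3} ∩ {L0,L1,L2,L3,L5} = {L0,L1,L2,L3}; idom=L3
  L7: preds {L5,L6}: {L0,L1,L2,L3,L5} ∩ {L0,L1,L2,L3,L6} = {L0,L1,L2,L3}; idom=L3
  L8: preds {L4,L5,L6}: {L0,L1,L2,L4} ∩ {L0,L1,L2,L3,L5} ∩ {L0,L1,L2,L3,L6} = {L0,L1,L2}; idom=L2
  L9: preds {L6,L7}: {L0,L1,L2,L3,L6} ∩ {L0,L1,L2,L3,L7} = {L0,L1,L2,L3}; idom=L3

DF walk-up:
  join L1 pred L0: · stop@L0
  join L1 pred L4: L4→L2→L1 stop@L0
  join L4 pred L2: · stop@L2
  join L4 pred L3: L3 stop@L2
  join L6 pred L3: · stop@L3
  join L6 pred L5: L5 stop@L3
  join L7 pred L5: L5 stop@L3
  join L7 pred L6: L6 stop@L3
  join L8 pred L4: L4 stop@L2
  join L8 pred L5: L5→L3 stop@L2
  join L8 pred L6: L6→L3 stop@L2
  join L9 pred L6: L6 stop@L3
  join L9 pred L7: L7 stop@L3
  L0: DF=∅
  L1: DF={L1}
  L2: DF={L1}
  L3: DF={L4,L8}
  L4: DF={L1,L8}
  L5: DF={L6,L7,L8}
  L6: DF={L7,L8,L9}
  L7: DF={L9}
  L8: DF=∅
  L9: DF=∅

φ for a: defs {L0,L1,L3,L9}
  DF⁺ = {L1,L4,L8}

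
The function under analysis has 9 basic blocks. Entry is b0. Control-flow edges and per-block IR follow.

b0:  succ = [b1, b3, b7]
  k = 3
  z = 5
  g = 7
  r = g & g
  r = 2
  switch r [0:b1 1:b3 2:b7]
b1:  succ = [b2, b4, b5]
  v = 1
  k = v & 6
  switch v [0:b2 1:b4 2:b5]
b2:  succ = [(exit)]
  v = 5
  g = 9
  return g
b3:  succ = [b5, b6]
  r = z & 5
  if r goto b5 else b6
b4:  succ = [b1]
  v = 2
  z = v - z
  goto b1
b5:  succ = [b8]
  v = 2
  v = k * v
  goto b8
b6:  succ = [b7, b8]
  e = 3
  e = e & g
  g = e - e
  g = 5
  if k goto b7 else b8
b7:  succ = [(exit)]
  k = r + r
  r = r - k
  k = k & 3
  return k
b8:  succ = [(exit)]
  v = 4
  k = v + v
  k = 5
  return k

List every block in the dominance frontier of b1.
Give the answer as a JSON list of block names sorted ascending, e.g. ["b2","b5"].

idom tree: b1←b0 b2←b1 b3←b0 b4←b1 b5←b0 b6←b3 b7←b0 b8←b0
Dom at joins:
  b1: preds {b0,b4}: {b0} ∩ {b0,b1,b4} = {b0}; idom=b0
  b5: preds {b1,b3}: {b0,b1} ∩ {b0,b3} = {b0}; idom=b0
  b7: preds {b0,b6}: {b0} ∩ {b0,b3,b6} = {b0}; idom=b0
  b8: preds {b5,b6}: {b0,b5} ∩ {b0,b3,b6} = {b0}; idom=b0

Frontier:
  join b1 pred b0: · stop@b0
  join b1 pred b4: b4→b1 stop@b0
  join b5 pred b1: b1 stop@b0
  join b5 pred b3: b3 stop@b0
  join b7 pred b0: · stop@b0
  join b7 pred b6: b6→b3 stop@b0
  join b8 pred b5: b5 stop@b0
  join b8 pred b6: b6→b3 stop@b0
  b0: DF=∅
  b1: DF={b1,b5}
  b2: DF=∅
  b3: DF={b5,b7,b8}
  b4: DF={b1}
  b5: DF={b8}
  b6: DF={b7,b8}
  b7: DF=∅
  b8: DF=∅

DF(b1) = ["b1", "b5"]

Answer: ["b1", "b5"]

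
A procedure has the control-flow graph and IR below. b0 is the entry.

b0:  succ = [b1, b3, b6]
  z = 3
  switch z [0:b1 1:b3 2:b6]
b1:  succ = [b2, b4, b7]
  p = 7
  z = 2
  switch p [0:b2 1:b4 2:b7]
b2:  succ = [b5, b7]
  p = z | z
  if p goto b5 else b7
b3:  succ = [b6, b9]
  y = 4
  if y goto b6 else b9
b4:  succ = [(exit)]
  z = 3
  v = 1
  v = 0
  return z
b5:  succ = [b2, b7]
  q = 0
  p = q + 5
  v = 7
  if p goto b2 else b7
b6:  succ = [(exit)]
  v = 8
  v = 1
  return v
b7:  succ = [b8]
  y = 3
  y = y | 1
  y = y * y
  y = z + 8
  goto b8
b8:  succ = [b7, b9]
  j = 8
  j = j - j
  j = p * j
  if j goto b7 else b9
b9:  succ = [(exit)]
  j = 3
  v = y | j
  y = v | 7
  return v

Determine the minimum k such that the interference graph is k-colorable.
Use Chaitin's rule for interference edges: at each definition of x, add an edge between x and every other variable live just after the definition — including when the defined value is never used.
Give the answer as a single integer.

Per-block:
  b0 def {z} use ∅
  b1 def {p,z} use ∅
  b2 def {p} use {z}
  b3 def {y} use ∅
  b4 def {v,z} use ∅
  b5 def {p,q,v} use ∅
  b6 def {v} use ∅
  b7 def {y} use {z}
  b8 def {j} use {p}
  b9 def {j,v,y} use {y}

Backward fixpoint:
  b0: in=∅ out=∅
  b1: in=∅ out={p,z}
  b2: in={z} out={p,z}
  b3: in=∅ out={y}
  b4: in=∅ out=∅
  b5: in={z} out={p,z}
  b6: in=∅ out=∅
  b7: in={p,z} out={p,y,z}
  b8: in={p,y,z} out={p,y,z}
  b9: in={y} out=∅

Conflict graph:
  j: {p,y,z}
  p: {j,v,y,z}
  q: {z}
  v: {p,y,z}
  y: {j,p,v,z}
  z: {j,p,q,v,y}

Chromatic number:
  {j,p,y,z} pairwise interfere (4-clique) ⇒ χ ≥ 4
  4-colouring: r0={z}  r1={p,q}  r2={y}  r3={j,v}
  χ = 4

Answer: 4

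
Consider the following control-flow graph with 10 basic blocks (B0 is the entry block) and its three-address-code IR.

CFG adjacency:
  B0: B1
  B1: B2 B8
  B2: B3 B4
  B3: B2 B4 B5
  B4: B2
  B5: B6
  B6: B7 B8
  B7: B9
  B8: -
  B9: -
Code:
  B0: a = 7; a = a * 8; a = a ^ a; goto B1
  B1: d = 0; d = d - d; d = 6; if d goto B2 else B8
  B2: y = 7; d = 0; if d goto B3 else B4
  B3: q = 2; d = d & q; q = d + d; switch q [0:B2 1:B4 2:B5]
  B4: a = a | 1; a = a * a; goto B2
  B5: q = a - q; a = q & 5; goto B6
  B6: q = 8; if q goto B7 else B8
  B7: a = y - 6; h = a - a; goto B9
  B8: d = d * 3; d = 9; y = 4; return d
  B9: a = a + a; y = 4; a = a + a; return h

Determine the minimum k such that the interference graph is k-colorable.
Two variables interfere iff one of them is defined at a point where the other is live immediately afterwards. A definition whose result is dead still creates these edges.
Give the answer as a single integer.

Answer: 4

Derivation:
Block summaries:
  B0: def={a} ue=∅
  B1: def={d} ue=∅
  B2: def={d,y} ue=∅
  B3: def={d,q} ue={d}
  B4: def={a} ue={a}
  B5: def={a,q} ue={a,q}
  B6: def={q} ue=∅
  B7: def={a,h} ue={y}
  B8: def={d,y} ue={d}
  B9: def={a,y} ue={a,h}

Live sets:
  live B0: ∅→{a}
  live B1: {a}→{a,d}
  live B2: {a}→{a,d,y}
  live B3: {a,d,y}→{a,d,q,y}
  live B4: {a}→{a}
  live B5: {a,d,q,y}→{d,y}
  live B6: {d,y}→{d,y}
  live B7: {y}→{a,h}
  live B8: {d}→∅
  live B9: {a,h}→∅

Interfere edges:
  a↔{d,h,q,y}
  d↔{a,q,y}
  h↔{a,y}
  q↔{a,d,y}
  y↔{a,d,h,q}

Chromatic number:
  {a,d,q,y} pairwise interfere (4-clique) ⇒ χ ≥ 4
  4-colouring: r0={a}  r1={y}  r2={d,h}  r3={q}
  χ = 4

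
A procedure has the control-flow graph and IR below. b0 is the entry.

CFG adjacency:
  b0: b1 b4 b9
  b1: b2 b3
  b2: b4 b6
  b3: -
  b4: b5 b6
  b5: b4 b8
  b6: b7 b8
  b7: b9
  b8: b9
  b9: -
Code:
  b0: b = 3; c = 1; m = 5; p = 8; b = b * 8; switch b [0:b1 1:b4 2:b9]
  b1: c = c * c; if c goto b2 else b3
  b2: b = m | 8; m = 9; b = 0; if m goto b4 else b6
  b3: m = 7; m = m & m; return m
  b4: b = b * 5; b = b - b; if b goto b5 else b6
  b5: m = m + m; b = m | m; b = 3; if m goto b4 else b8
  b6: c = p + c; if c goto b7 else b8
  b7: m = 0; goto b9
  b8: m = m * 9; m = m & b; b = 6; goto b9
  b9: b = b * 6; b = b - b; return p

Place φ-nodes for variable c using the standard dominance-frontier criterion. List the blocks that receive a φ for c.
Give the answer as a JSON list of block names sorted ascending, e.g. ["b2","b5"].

Answer: ["b4", "b6", "b8", "b9"]

Working:
idom tree: b1←b0 b2←b1 b3←b1 b4←b0 b5←b4 b6←b0 b7←b6 b8←b0 b9←b0
Dom at joins:
  b4: preds {b0,b2,b5}: {b0} ∩ {b0,b1,b2} ∩ {b0,b4,b5} = {b0}; idom=b0
  b6: preds {b2,b4}: {b0,b1,b2} ∩ {b0,b4} = {b0}; idom=b0
  b8: preds {b5,b6}: {b0,b4,b5} ∩ {b0,b6} = {b0}; idom=b0
  b9: preds {b0,b7,b8}: {b0} ∩ {b0,b6,b7} ∩ {b0,b8} = {b0}; idom=b0

DF walk-up:
  b4←b0: walk · to b0
  b4←b2: walk b2→b1 to b0
  b4←b5: walk b5→b4 to b0
  b6←b2: walk b2→b1 to b0
  b6←b4: walk b4 to b0
  b8←b5: walk b5→b4 to b0
  b8←b6: walk b6 to b0
  b9←b0: walk · to b0
  b9←b7: walk b7→b6 to b0
  b9←b8: walk b8 to b0
  b0 → ∅
  b1 → {b4,b6}
  b2 → {b4,b6}
  b3 → ∅
  b4 → {b4,b6,b8}
  b5 → {b4,b8}
  b6 → {b8,b9}
  b7 → {b9}
  b8 → {b9}
  b9 → ∅

φ for c: defs {b0,b1,b6}
  DF⁺ = {b4,b6,b8,b9}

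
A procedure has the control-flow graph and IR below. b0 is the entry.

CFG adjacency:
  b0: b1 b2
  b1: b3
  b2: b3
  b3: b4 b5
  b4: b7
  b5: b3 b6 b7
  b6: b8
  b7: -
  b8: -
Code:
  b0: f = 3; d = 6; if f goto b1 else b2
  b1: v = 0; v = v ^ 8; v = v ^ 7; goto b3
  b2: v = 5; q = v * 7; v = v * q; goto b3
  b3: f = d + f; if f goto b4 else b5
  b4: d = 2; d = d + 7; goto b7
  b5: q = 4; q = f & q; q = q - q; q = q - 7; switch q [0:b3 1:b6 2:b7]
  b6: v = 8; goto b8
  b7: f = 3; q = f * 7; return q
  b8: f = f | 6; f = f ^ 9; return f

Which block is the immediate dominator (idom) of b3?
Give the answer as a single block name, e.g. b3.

Answer: b0

Derivation:
idom tree: b1←b0 b2←b0 b3←b0 b4←b3 b5←b3 b6←b5 b7←b3 b8←b6
Dom at joins:
  b3: preds {b1,b2,b5}: {b0,b1} ∩ {b0,b2} ∩ {b0,b3,b5} = {b0}; idom=b0
  b7: preds {b4,b5}: {b0,b3,b4} ∩ {b0,b3,b5} = {b0,b3}; idom=b3

idom(b3) = b0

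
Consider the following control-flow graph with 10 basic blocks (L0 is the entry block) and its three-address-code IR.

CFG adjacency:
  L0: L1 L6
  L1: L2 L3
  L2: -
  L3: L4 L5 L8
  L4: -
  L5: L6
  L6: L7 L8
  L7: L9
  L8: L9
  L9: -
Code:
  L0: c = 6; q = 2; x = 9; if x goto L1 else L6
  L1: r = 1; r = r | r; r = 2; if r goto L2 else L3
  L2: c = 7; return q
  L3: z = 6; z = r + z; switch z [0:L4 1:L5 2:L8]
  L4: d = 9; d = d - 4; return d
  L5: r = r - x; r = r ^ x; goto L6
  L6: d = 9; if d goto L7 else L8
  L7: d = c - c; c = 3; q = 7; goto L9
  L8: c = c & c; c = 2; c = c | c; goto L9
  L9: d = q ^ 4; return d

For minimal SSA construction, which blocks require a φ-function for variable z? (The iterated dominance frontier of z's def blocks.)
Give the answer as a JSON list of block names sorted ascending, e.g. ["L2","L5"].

Answer: ["L6", "L8", "L9"]

Working:
idom tree: L1←L0 L2←L1 L3←L1 L4←L3 L5←L3 L6←L0 L7←L6 L8←L0 L9←L0
Dom at joins:
  L6: preds {L0,L5}: {L0} ∩ {L0,L1,L3,L5} = {L0}; idom=L0
  L8: preds {L3,L6}: {L0,L1,L3} ∩ {L0,L6} = {L0}; idom=L0
  L9: preds {L7,L8}: {L0,L6,L7} ∩ {L0,L8} = {L0}; idom=L0

DF derivation:
  join L6 pred L0: · stop@L0
  join L6 pred L5: L5→L3→L1 stop@L0
  join L8 pred L3: L3→L1 stop@L0
  join L8 pred L6: L6 stop@L0
  join L9 pred L7: L7→L6 stop@L0
  join L9 pred L8: L8 stop@L0
  DF(L0)=∅
  DF(L1)={L6,L8}
  DF(L2)=∅
  DF(L3)={L6,L8}
  DF(L4)=∅
  DF(L5)={L6}
  DF(L6)={L8,L9}
  DF(L7)={L9}
  DF(L8)={L9}
  DF(L9)=∅

φ for z: defs {L3}
  DF⁺ = {L6,L8,L9}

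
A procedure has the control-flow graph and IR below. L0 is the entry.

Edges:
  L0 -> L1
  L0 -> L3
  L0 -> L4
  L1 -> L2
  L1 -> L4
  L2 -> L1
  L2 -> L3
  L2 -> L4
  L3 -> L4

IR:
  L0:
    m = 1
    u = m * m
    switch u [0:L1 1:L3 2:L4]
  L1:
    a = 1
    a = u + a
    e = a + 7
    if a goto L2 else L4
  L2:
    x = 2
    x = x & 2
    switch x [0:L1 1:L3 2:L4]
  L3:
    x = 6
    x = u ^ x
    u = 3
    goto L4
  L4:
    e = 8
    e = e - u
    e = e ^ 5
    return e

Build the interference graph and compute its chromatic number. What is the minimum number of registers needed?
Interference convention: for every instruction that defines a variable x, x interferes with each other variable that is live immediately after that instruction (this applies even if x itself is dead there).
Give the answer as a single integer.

Answer: 3

Derivation:
Block summaries:
  L0 def {m,u} use ∅
  L1 def {a,e} use {u}
  L2 def {x} use ∅
  L3 def {u,x} use {u}
  L4 def {e} use {u}

Live sets:
  L0: in=∅ out={u}
  L1: in={u} out={u}
  L2: in={u} out={u}
  L3: in={u} out={u}
  L4: in={u} out=∅

Conflict graph:
  a: {e,u}
  e: {a,u}
  m: ∅
  u: {a,e,x}
  x: {u}

Registers:
  lower bound: {a,e,u} mutually conflict ⇒ χ ≥ 3
  3-colouring: R0={m,u}  R1={a,x}  R2={e}
  χ = 3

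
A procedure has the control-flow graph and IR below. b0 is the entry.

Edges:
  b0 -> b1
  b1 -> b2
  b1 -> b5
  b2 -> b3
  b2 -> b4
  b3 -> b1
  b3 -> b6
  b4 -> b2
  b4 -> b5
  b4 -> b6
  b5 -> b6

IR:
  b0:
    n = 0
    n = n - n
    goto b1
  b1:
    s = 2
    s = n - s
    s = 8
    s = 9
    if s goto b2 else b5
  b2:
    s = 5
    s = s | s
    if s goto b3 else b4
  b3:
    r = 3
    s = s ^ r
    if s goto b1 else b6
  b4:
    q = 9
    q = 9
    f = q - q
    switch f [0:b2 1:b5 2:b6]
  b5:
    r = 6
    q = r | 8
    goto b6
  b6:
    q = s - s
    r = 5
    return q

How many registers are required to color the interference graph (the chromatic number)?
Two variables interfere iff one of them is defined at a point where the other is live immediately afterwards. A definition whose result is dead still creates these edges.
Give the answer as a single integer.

Block summaries:
  b0: def={n} ue=∅
  b1: def={s} ue={n}
  b2: def={s} ue=∅
  b3: def={r,s} ue={s}
  b4: def={f,q} ue=∅
  b5: def={q,r} ue=∅
  b6: def={q,r} ue={s}

Liveness:
  b0: in=∅ out={n}
  b1: in={n} out={n,s}
  b2: in={n} out={n,s}
  b3: in={n,s} out={n,s}
  b4: in={n,s} out={n,s}
  b5: in={s} out={s}
  b6: in={s} out=∅

Conflict graph:
  f — {n,s}
  n — {f,q,r,s}
  q — {n,r,s}
  r — {n,q,s}
  s — {f,n,q,r}

Registers:
  clique {n,q,r,s} ⇒ need ≥ 4
  4-colouring: c0={n}  c1={s}  c2={f,q}  c3={r}
  χ = 4

Answer: 4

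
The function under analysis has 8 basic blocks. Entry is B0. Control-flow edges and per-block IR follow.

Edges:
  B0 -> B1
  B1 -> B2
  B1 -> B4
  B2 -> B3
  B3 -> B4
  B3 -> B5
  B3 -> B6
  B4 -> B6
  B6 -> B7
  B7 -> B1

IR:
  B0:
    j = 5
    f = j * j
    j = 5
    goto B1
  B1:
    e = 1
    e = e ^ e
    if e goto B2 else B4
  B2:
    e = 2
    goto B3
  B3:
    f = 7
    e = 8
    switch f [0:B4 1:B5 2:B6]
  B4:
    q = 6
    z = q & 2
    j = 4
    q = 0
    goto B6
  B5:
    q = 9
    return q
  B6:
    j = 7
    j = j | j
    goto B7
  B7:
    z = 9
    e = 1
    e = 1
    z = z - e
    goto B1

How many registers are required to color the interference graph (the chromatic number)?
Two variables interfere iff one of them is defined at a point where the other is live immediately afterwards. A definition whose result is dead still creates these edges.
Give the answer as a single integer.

Answer: 2

Derivation:
Per-block:
  B0 def {f,j} use ∅
  B1 def {e} use ∅
  B2 def {e} use ∅
  B3 def {e,f} use ∅
  B4 def {j,q,z} use ∅
  B5 def {q} use ∅
  B6 def {j} use ∅
  B7 def {e,z} use ∅

Live sets:
  B0: in=∅ out=∅
  B1: in=∅ out=∅
  B2: in=∅ out=∅
  B3: in=∅ out=∅
  B4: in=∅ out=∅
  B5: in=∅ out=∅
  B6: in=∅ out=∅
  B7: in=∅ out=∅

Conflict graph:
  e: {f,z}
  f: {e}
  j: ∅
  q: ∅
  z: {e}

Colouring:
  clique {e,f} ⇒ need ≥ 2
  2-colouring: R0={e,j,q}  R1={f,z}
  χ = 2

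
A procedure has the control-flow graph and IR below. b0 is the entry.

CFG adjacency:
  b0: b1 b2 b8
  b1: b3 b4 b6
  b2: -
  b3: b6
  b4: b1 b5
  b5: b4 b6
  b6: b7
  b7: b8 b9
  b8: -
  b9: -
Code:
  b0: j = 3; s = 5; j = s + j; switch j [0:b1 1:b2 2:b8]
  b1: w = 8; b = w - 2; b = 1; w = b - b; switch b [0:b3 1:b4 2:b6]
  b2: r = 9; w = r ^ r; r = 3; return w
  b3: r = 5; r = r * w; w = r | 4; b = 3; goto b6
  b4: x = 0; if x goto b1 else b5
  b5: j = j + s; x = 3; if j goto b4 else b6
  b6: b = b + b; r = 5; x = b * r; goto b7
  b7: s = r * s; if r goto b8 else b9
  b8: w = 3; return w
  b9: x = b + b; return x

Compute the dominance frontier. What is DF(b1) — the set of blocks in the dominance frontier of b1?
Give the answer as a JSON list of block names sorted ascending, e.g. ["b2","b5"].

Answer: ["b1", "b8"]

Working:
idom tree: b1←b0 b2←b0 b3←b1 b4←b1 b5←b4 b6←b1 b7←b6 b8←b0 b9←b7
Dom at joins:
  b1: preds {b0,b4}: {b0} ∩ {b0,b1,b4} = {b0}; idom=b0
  b4: preds {b1,b5}: {b0,b1} ∩ {b0,b1,b4,b5} = {b0,b1}; idom=b1
  b6: preds {b1,b3,b5}: {b0,b1} ∩ {b0,b1,b3} ∩ {b0,b1,b4,b5} = {b0,b1}; idom=b1
  b8: preds {b0,b7}: {b0} ∩ {b0,b1,b6,b7} = {b0}; idom=b0

DF derivation:
  join b1 pred b0: · stop@b0
  join b1 pred b4: b4→b1 stop@b0
  join b4 pred b1: · stop@b1
  join b4 pred b5: b5→b4 stop@b1
  join b6 pred b1: · stop@b1
  join b6 pred b3: b3 stop@b1
  join b6 pred b5: b5→b4 stop@b1
  join b8 pred b0: · stop@b0
  join b8 pred b7: b7→b6→b1 stop@b0
  b0: DF=∅
  b1: DF={b1,b8}
  b2: DF=∅
  b3: DF={b6}
  b4: DF={b1,b4,b6}
  b5: DF={b4,b6}
  b6: DF={b8}
  b7: DF={b8}
  b8: DF=∅
  b9: DF=∅

DF(b1) = ["b1", "b8"]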